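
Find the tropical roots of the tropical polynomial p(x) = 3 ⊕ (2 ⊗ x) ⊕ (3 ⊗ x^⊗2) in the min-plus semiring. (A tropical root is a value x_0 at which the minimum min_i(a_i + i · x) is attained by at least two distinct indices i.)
Roots: {-1, 1}

Each tropical root is a break point of the lower envelope of the lines y = a_i + i · x (there are 3 lines, with slopes 0, 1, ..., 2). Only the lines that attain the minimum somewhere contribute to roots; other lines are dominated. Here the surviving (envelope) indices are i = 2, i = 1, i = 0.
Intersections between consecutive envelope lines give the roots: for adjacent envelope indices i < j the intersection is x = (a_i − a_j) / (j − i). Reading off the sorted break points: {-1, 1}.
Verification: at each break x_0, at least two indices attain the minimum of min_i(a_i + i · x_0).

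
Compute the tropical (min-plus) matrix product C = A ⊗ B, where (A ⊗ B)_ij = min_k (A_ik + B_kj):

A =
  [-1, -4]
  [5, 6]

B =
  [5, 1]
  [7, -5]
A ⊗ B =
  [3, -9]
  [10, 1]

Apply the min-plus product entry-by-entry:
  C[0][0] = min over k of (A[0][0] + B[0][0] = -1 + 5 = 4, A[0][1] + B[1][0] = -4 + 7 = 3) = 3 (attained at k = 1)
  C[0][1] = min over k of (A[0][0] + B[0][1] = -1 + 1 = 0, A[0][1] + B[1][1] = -4 + -5 = -9) = -9 (attained at k = 1)
  C[1][0] = min over k of (A[1][0] + B[0][0] = 5 + 5 = 10, A[1][1] + B[1][0] = 6 + 7 = 13) = 10 (attained at k = 0)
  C[1][1] = min over k of (A[1][0] + B[0][1] = 5 + 1 = 6, A[1][1] + B[1][1] = 6 + -5 = 1) = 1 (attained at k = 1)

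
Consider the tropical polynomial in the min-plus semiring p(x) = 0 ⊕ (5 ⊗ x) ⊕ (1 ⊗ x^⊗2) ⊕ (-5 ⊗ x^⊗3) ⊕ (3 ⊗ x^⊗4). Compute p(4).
p(4) = 0

A tropical monomial a ⊗ x^⊗i evaluates to a + i · x. Evaluating each term at x = 4:
  Term 0 contributes 0 + 0 · 4 = 0
  Term 1 contributes 5 + 1 · 4 = 9
  Term 2 contributes 1 + 2 · 4 = 9
  Term 3 contributes -5 + 3 · 4 = 7
  Term 4 contributes 3 + 4 · 4 = 19
p(4) = ⊕ of these = min[0, 9, 9, 7, 19] = 0.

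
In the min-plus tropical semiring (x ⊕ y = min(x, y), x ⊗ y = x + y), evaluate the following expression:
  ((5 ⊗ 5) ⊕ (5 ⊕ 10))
((5 ⊗ 5) ⊕ (5 ⊕ 10)) = 5

Expand innermost to outermost. Recall ⊕ takes the minimum of its arguments and ⊗ takes their sum. Working out the expression ((5 ⊗ 5) ⊕ (5 ⊕ 10)) gives 5.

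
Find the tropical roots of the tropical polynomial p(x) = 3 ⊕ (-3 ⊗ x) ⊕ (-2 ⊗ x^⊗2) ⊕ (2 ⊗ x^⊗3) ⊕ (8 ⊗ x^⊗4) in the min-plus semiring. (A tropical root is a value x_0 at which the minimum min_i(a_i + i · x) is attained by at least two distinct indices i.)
Roots: {-6, -4, -1, 6}

Each tropical root is a break point of the lower envelope of the lines y = a_i + i · x (there are 5 lines, with slopes 0, 1, ..., 4). Only the lines that attain the minimum somewhere contribute to roots; other lines are dominated. Here the surviving (envelope) indices are i = 4, i = 3, i = 2, i = 1, i = 0.
Intersections between consecutive envelope lines give the roots: for adjacent envelope indices i < j the intersection is x = (a_i − a_j) / (j − i). Reading off the sorted break points: {-6, -4, -1, 6}.
Verification: at each break x_0, at least two indices attain the minimum of min_i(a_i + i · x_0).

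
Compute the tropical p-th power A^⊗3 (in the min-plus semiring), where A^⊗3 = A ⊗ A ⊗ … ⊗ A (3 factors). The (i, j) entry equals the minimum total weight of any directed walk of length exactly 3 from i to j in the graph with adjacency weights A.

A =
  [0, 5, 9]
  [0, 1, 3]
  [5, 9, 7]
A^⊗3 =
  [0, 5, 8]
  [0, 3, 5]
  [5, 10, 13]

Each entry (A^⊗3)_ij equals the minimum over all length-3 walks i = v_0 → v_1 → … → v_3 = j of Σ_t A[v_t][v_{t+1}]. For example, for (i, j) = (0, 2) we minimise over 9 possible intermediate vertex sequences; the minimum is 8, attained along the walk 0 → 0 → 1 → 2.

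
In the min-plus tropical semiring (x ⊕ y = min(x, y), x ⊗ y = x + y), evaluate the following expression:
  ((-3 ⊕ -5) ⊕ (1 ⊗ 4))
((-3 ⊕ -5) ⊕ (1 ⊗ 4)) = -5

Expand innermost to outermost. Recall ⊕ takes the minimum of its arguments and ⊗ takes their sum. Working out the expression ((-3 ⊕ -5) ⊕ (1 ⊗ 4)) gives -5.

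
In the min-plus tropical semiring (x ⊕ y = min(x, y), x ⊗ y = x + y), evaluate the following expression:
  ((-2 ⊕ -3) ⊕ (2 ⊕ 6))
((-2 ⊕ -3) ⊕ (2 ⊕ 6)) = -3

Expand innermost to outermost. Recall ⊕ takes the minimum of its arguments and ⊗ takes their sum. Working out the expression ((-2 ⊕ -3) ⊕ (2 ⊕ 6)) gives -3.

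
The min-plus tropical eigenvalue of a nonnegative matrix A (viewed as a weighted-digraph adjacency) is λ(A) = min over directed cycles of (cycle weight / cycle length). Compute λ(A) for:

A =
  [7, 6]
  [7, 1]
λ(A) = 1

Enumerate directed cycles and compute their means (weight / length). Sample:
  cycle 0 → 0: weight = 7, length = 1, mean = 7/1 ≈ 7.000
  cycle 1 → 1: weight = 1, length = 1, mean = 1/1 ≈ 1.000
  cycle 0 → 1 → 0: weight = 13, length = 2, mean = 13/2 ≈ 6.500
  cycle 1 → 0 → 1: weight = 13, length = 2, mean = 13/2 ≈ 6.500
Minimum mean = 1.000, attained e.g. along the cycle 1 → 1 with weight 1 and length 1. So λ(A) = 1/1 = 1.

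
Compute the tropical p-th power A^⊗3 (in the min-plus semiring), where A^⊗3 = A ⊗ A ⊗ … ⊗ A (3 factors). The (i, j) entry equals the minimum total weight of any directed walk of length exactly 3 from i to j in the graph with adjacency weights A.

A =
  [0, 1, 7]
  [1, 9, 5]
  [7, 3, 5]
A^⊗3 =
  [0, 1, 6]
  [1, 2, 7]
  [4, 5, 11]

Each entry (A^⊗3)_ij equals the minimum over all length-3 walks i = v_0 → v_1 → … → v_3 = j of Σ_t A[v_t][v_{t+1}]. For example, for (i, j) = (0, 2) we minimise over 9 possible intermediate vertex sequences; the minimum is 6, attained along the walk 0 → 0 → 1 → 2.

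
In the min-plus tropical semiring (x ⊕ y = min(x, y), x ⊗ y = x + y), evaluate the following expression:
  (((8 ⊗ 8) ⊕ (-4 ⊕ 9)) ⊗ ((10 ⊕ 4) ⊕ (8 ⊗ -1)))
(((8 ⊗ 8) ⊕ (-4 ⊕ 9)) ⊗ ((10 ⊕ 4) ⊕ (8 ⊗ -1))) = 0

Expand innermost to outermost. Recall ⊕ takes the minimum of its arguments and ⊗ takes their sum. Working out the expression (((8 ⊗ 8) ⊕ (-4 ⊕ 9)) ⊗ ((10 ⊕ 4) ⊕ (8 ⊗ -1))) gives 0.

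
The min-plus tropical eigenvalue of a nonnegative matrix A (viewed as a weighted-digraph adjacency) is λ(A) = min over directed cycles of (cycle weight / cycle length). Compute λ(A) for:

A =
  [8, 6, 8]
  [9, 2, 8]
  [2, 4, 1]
λ(A) = 1

Enumerate directed cycles and compute their means (weight / length). Sample:
  cycle 0 → 0: weight = 8, length = 1, mean = 8/1 ≈ 8.000
  cycle 1 → 1: weight = 2, length = 1, mean = 2/1 ≈ 2.000
  cycle 2 → 2: weight = 1, length = 1, mean = 1/1 ≈ 1.000
  cycle 0 → 1 → 0: weight = 15, length = 2, mean = 15/2 ≈ 7.500
  cycle 0 → 2 → 0: weight = 10, length = 2, mean = 10/2 ≈ 5.000
  cycle 1 → 0 → 1: weight = 15, length = 2, mean = 15/2 ≈ 7.500
Minimum mean = 1.000, attained e.g. along the cycle 2 → 2 with weight 1 and length 1. So λ(A) = 1/1 = 1.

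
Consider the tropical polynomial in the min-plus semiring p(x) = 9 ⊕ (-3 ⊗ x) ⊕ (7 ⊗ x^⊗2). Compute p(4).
p(4) = 1

A tropical monomial a ⊗ x^⊗i evaluates to a + i · x. Evaluating each term at x = 4:
  Term 0 contributes 9 + 0 · 4 = 9
  Term 1 contributes -3 + 1 · 4 = 1
  Term 2 contributes 7 + 2 · 4 = 15
p(4) = ⊕ of these = min[9, 1, 15] = 1.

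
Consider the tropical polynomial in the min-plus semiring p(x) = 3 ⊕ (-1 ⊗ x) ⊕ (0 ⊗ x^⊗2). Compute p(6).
p(6) = 3

A tropical monomial a ⊗ x^⊗i evaluates to a + i · x. Evaluating each term at x = 6:
  Term 0 contributes 3 + 0 · 6 = 3
  Term 1 contributes -1 + 1 · 6 = 5
  Term 2 contributes 0 + 2 · 6 = 12
p(6) = ⊕ of these = min[3, 5, 12] = 3.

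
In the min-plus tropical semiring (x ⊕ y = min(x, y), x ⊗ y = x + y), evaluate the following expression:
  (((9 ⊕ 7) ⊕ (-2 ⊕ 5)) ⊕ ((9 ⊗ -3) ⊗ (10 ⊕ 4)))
(((9 ⊕ 7) ⊕ (-2 ⊕ 5)) ⊕ ((9 ⊗ -3) ⊗ (10 ⊕ 4))) = -2

Expand innermost to outermost. Recall ⊕ takes the minimum of its arguments and ⊗ takes their sum. Working out the expression (((9 ⊕ 7) ⊕ (-2 ⊕ 5)) ⊕ ((9 ⊗ -3) ⊗ (10 ⊕ 4))) gives -2.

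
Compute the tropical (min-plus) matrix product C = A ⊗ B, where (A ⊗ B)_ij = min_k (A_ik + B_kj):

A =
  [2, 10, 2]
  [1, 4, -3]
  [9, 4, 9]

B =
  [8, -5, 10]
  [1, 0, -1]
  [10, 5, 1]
A ⊗ B =
  [10, -3, 3]
  [5, -4, -2]
  [5, 4, 3]

Apply the min-plus product entry-by-entry:
  C[0][0] = min over k of (A[0][0] + B[0][0] = 2 + 8 = 10, A[0][1] + B[1][0] = 10 + 1 = 11, A[0][2] + B[2][0] = 2 + 10 = 12) = 10 (attained at k = 0)
  C[0][1] = min over k of (A[0][0] + B[0][1] = 2 + -5 = -3, A[0][1] + B[1][1] = 10 + 0 = 10, A[0][2] + B[2][1] = 2 + 5 = 7) = -3 (attained at k = 0)
  C[0][2] = min over k of (A[0][0] + B[0][2] = 2 + 10 = 12, A[0][1] + B[1][2] = 10 + -1 = 9, A[0][2] + B[2][2] = 2 + 1 = 3) = 3 (attained at k = 2)
  C[1][0] = min over k of (A[1][0] + B[0][0] = 1 + 8 = 9, A[1][1] + B[1][0] = 4 + 1 = 5, A[1][2] + B[2][0] = -3 + 10 = 7) = 5 (attained at k = 1)
  C[1][1] = min over k of (A[1][0] + B[0][1] = 1 + -5 = -4, A[1][1] + B[1][1] = 4 + 0 = 4, A[1][2] + B[2][1] = -3 + 5 = 2) = -4 (attained at k = 0)
  C[1][2] = min over k of (A[1][0] + B[0][2] = 1 + 10 = 11, A[1][1] + B[1][2] = 4 + -1 = 3, A[1][2] + B[2][2] = -3 + 1 = -2) = -2 (attained at k = 2)
  C[2][0] = min over k of (A[2][0] + B[0][0] = 9 + 8 = 17, A[2][1] + B[1][0] = 4 + 1 = 5, A[2][2] + B[2][0] = 9 + 10 = 19) = 5 (attained at k = 1)
  C[2][1] = min over k of (A[2][0] + B[0][1] = 9 + -5 = 4, A[2][1] + B[1][1] = 4 + 0 = 4, A[2][2] + B[2][1] = 9 + 5 = 14) = 4 (attained at k = 0)
  C[2][2] = min over k of (A[2][0] + B[0][2] = 9 + 10 = 19, A[2][1] + B[1][2] = 4 + -1 = 3, A[2][2] + B[2][2] = 9 + 1 = 10) = 3 (attained at k = 1)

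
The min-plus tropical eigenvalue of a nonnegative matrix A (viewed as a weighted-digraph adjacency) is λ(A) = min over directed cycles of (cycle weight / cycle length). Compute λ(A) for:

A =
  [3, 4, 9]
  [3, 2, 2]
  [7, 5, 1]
λ(A) = 1

Enumerate directed cycles and compute their means (weight / length). Sample:
  cycle 0 → 0: weight = 3, length = 1, mean = 3/1 ≈ 3.000
  cycle 1 → 1: weight = 2, length = 1, mean = 2/1 ≈ 2.000
  cycle 2 → 2: weight = 1, length = 1, mean = 1/1 ≈ 1.000
  cycle 0 → 1 → 0: weight = 7, length = 2, mean = 7/2 ≈ 3.500
  cycle 0 → 2 → 0: weight = 16, length = 2, mean = 16/2 ≈ 8.000
  cycle 1 → 0 → 1: weight = 7, length = 2, mean = 7/2 ≈ 3.500
Minimum mean = 1.000, attained e.g. along the cycle 2 → 2 with weight 1 and length 1. So λ(A) = 1/1 = 1.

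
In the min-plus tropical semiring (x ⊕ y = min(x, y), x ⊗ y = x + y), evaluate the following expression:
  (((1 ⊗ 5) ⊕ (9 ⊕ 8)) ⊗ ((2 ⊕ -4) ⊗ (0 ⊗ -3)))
(((1 ⊗ 5) ⊕ (9 ⊕ 8)) ⊗ ((2 ⊕ -4) ⊗ (0 ⊗ -3))) = -1

Expand innermost to outermost. Recall ⊕ takes the minimum of its arguments and ⊗ takes their sum. Working out the expression (((1 ⊗ 5) ⊕ (9 ⊕ 8)) ⊗ ((2 ⊕ -4) ⊗ (0 ⊗ -3))) gives -1.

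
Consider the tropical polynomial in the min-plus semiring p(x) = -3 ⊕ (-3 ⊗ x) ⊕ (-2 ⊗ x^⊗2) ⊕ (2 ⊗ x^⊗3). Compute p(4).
p(4) = -3

A tropical monomial a ⊗ x^⊗i evaluates to a + i · x. Evaluating each term at x = 4:
  Term 0 contributes -3 + 0 · 4 = -3
  Term 1 contributes -3 + 1 · 4 = 1
  Term 2 contributes -2 + 2 · 4 = 6
  Term 3 contributes 2 + 3 · 4 = 14
p(4) = ⊕ of these = min[-3, 1, 6, 14] = -3.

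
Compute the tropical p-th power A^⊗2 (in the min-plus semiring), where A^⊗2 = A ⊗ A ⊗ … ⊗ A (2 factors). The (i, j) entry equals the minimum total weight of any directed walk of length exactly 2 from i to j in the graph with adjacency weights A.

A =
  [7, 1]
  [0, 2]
A^⊗2 =
  [1, 3]
  [2, 1]

Each entry (A^⊗2)_ij equals the minimum over all length-2 walks i = v_0 → v_1 → … → v_2 = j of Σ_t A[v_t][v_{t+1}]. For example, for (i, j) = (0, 1) we minimise over 2 possible intermediate vertex sequences; the minimum is 3, attained along the walk 0 → 1 → 1.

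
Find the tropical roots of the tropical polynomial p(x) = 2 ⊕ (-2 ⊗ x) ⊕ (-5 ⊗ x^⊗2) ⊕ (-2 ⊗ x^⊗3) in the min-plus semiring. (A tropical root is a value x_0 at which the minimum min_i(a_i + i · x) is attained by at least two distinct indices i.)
Roots: {-3, 3, 4}

Each tropical root is a break point of the lower envelope of the lines y = a_i + i · x (there are 4 lines, with slopes 0, 1, ..., 3). Only the lines that attain the minimum somewhere contribute to roots; other lines are dominated. Here the surviving (envelope) indices are i = 3, i = 2, i = 1, i = 0.
Intersections between consecutive envelope lines give the roots: for adjacent envelope indices i < j the intersection is x = (a_i − a_j) / (j − i). Reading off the sorted break points: {-3, 3, 4}.
Verification: at each break x_0, at least two indices attain the minimum of min_i(a_i + i · x_0).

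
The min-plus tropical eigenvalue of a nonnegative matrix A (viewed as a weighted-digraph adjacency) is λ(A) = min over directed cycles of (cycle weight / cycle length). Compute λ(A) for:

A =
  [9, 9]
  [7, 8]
λ(A) = 8

Enumerate directed cycles and compute their means (weight / length). Sample:
  cycle 0 → 0: weight = 9, length = 1, mean = 9/1 ≈ 9.000
  cycle 1 → 1: weight = 8, length = 1, mean = 8/1 ≈ 8.000
  cycle 0 → 1 → 0: weight = 16, length = 2, mean = 16/2 ≈ 8.000
  cycle 1 → 0 → 1: weight = 16, length = 2, mean = 16/2 ≈ 8.000
Minimum mean = 8.000, attained e.g. along the cycle 1 → 1 with weight 8 and length 1. So λ(A) = 8/1 = 8.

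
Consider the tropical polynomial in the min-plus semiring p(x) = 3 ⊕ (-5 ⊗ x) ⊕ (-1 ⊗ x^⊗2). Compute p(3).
p(3) = -2

A tropical monomial a ⊗ x^⊗i evaluates to a + i · x. Evaluating each term at x = 3:
  Term 0 contributes 3 + 0 · 3 = 3
  Term 1 contributes -5 + 1 · 3 = -2
  Term 2 contributes -1 + 2 · 3 = 5
p(3) = ⊕ of these = min[3, -2, 5] = -2.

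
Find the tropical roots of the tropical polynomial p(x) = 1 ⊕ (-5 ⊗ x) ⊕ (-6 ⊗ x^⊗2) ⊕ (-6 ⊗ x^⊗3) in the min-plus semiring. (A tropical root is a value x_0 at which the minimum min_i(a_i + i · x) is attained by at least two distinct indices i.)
Roots: {0, 1, 6}

Each tropical root is a break point of the lower envelope of the lines y = a_i + i · x (there are 4 lines, with slopes 0, 1, ..., 3). Only the lines that attain the minimum somewhere contribute to roots; other lines are dominated. Here the surviving (envelope) indices are i = 3, i = 2, i = 1, i = 0.
Intersections between consecutive envelope lines give the roots: for adjacent envelope indices i < j the intersection is x = (a_i − a_j) / (j − i). Reading off the sorted break points: {0, 1, 6}.
Verification: at each break x_0, at least two indices attain the minimum of min_i(a_i + i · x_0).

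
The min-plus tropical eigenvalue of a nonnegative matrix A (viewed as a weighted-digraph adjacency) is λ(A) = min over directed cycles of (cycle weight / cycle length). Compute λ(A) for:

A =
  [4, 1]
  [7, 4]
λ(A) = 4

Enumerate directed cycles and compute their means (weight / length). Sample:
  cycle 0 → 0: weight = 4, length = 1, mean = 4/1 ≈ 4.000
  cycle 1 → 1: weight = 4, length = 1, mean = 4/1 ≈ 4.000
  cycle 0 → 1 → 0: weight = 8, length = 2, mean = 8/2 ≈ 4.000
  cycle 1 → 0 → 1: weight = 8, length = 2, mean = 8/2 ≈ 4.000
Minimum mean = 4.000, attained e.g. along the cycle 0 → 0 with weight 4 and length 1. So λ(A) = 4/1 = 4.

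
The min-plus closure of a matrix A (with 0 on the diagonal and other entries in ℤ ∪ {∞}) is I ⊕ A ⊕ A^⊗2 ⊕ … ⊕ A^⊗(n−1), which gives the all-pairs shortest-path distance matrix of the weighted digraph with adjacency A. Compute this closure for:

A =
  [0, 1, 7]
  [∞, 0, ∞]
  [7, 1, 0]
Closure =
  [0, 1, 7]
  [∞, 0, ∞]
  [7, 1, 0]

This is the Floyd-Warshall all-pairs shortest-path computation. For each intermediate vertex k = 0, 1, …, 2, update dist[i][j] ← min(dist[i][j], dist[i][k] + dist[k][j]). The final matrix gives, for each (i, j), the minimum total weight of any directed path from i to j (possibly empty when i = j).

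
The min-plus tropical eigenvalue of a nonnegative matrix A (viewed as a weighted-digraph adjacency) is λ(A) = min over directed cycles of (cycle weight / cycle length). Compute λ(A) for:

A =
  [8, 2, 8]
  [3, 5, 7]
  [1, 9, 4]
λ(A) = 5/2

Enumerate directed cycles and compute their means (weight / length). Sample:
  cycle 0 → 0: weight = 8, length = 1, mean = 8/1 ≈ 8.000
  cycle 1 → 1: weight = 5, length = 1, mean = 5/1 ≈ 5.000
  cycle 2 → 2: weight = 4, length = 1, mean = 4/1 ≈ 4.000
  cycle 0 → 1 → 0: weight = 5, length = 2, mean = 5/2 ≈ 2.500
  cycle 0 → 2 → 0: weight = 9, length = 2, mean = 9/2 ≈ 4.500
  cycle 1 → 0 → 1: weight = 5, length = 2, mean = 5/2 ≈ 2.500
Minimum mean = 2.500, attained e.g. along the cycle 0 → 1 → 0 with weight 5 and length 2. So λ(A) = 5/2 = 5/2.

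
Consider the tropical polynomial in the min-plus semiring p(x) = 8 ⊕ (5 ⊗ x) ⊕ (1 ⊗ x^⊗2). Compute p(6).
p(6) = 8

A tropical monomial a ⊗ x^⊗i evaluates to a + i · x. Evaluating each term at x = 6:
  Term 0 contributes 8 + 0 · 6 = 8
  Term 1 contributes 5 + 1 · 6 = 11
  Term 2 contributes 1 + 2 · 6 = 13
p(6) = ⊕ of these = min[8, 11, 13] = 8.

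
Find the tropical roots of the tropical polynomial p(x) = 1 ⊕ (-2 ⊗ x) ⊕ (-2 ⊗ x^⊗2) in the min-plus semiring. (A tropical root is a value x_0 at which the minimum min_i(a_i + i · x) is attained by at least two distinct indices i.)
Roots: {0, 3}

Each tropical root is a break point of the lower envelope of the lines y = a_i + i · x (there are 3 lines, with slopes 0, 1, ..., 2). Only the lines that attain the minimum somewhere contribute to roots; other lines are dominated. Here the surviving (envelope) indices are i = 2, i = 1, i = 0.
Intersections between consecutive envelope lines give the roots: for adjacent envelope indices i < j the intersection is x = (a_i − a_j) / (j − i). Reading off the sorted break points: {0, 3}.
Verification: at each break x_0, at least two indices attain the minimum of min_i(a_i + i · x_0).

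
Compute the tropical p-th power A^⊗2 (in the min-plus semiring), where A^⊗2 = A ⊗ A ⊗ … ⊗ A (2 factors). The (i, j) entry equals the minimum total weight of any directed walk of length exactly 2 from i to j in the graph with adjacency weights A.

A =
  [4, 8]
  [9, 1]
A^⊗2 =
  [8, 9]
  [10, 2]

Each entry (A^⊗2)_ij equals the minimum over all length-2 walks i = v_0 → v_1 → … → v_2 = j of Σ_t A[v_t][v_{t+1}]. For example, for (i, j) = (0, 1) we minimise over 2 possible intermediate vertex sequences; the minimum is 9, attained along the walk 0 → 1 → 1.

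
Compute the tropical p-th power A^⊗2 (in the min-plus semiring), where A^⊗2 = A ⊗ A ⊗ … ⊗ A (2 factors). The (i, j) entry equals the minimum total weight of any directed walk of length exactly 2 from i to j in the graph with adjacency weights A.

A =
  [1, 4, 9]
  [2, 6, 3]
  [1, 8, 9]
A^⊗2 =
  [2, 5, 7]
  [3, 6, 9]
  [2, 5, 10]

Each entry (A^⊗2)_ij equals the minimum over all length-2 walks i = v_0 → v_1 → … → v_2 = j of Σ_t A[v_t][v_{t+1}]. For example, for (i, j) = (0, 2) we minimise over 3 possible intermediate vertex sequences; the minimum is 7, attained along the walk 0 → 1 → 2.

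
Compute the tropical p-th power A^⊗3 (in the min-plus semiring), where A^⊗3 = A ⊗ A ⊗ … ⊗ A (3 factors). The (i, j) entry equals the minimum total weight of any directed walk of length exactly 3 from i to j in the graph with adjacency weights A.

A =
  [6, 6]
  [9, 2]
A^⊗3 =
  [17, 10]
  [13, 6]

Each entry (A^⊗3)_ij equals the minimum over all length-3 walks i = v_0 → v_1 → … → v_3 = j of Σ_t A[v_t][v_{t+1}]. For example, for (i, j) = (0, 1) we minimise over 4 possible intermediate vertex sequences; the minimum is 10, attained along the walk 0 → 1 → 1 → 1.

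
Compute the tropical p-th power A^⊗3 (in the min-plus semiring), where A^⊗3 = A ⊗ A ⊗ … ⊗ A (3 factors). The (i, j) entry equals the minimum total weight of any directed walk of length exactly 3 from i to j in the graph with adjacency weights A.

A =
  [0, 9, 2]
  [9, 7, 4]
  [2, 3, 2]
A^⊗3 =
  [0, 5, 2]
  [6, 9, 8]
  [2, 7, 4]

Each entry (A^⊗3)_ij equals the minimum over all length-3 walks i = v_0 → v_1 → … → v_3 = j of Σ_t A[v_t][v_{t+1}]. For example, for (i, j) = (0, 2) we minimise over 9 possible intermediate vertex sequences; the minimum is 2, attained along the walk 0 → 0 → 0 → 2.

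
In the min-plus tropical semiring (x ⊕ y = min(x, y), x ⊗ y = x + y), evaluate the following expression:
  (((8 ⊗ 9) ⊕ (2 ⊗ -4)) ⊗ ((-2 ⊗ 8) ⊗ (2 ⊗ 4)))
(((8 ⊗ 9) ⊕ (2 ⊗ -4)) ⊗ ((-2 ⊗ 8) ⊗ (2 ⊗ 4))) = 10

Expand innermost to outermost. Recall ⊕ takes the minimum of its arguments and ⊗ takes their sum. Working out the expression (((8 ⊗ 9) ⊕ (2 ⊗ -4)) ⊗ ((-2 ⊗ 8) ⊗ (2 ⊗ 4))) gives 10.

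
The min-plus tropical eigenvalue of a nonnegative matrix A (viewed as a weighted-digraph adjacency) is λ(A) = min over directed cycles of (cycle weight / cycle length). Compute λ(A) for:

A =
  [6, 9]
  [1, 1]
λ(A) = 1

Enumerate directed cycles and compute their means (weight / length). Sample:
  cycle 0 → 0: weight = 6, length = 1, mean = 6/1 ≈ 6.000
  cycle 1 → 1: weight = 1, length = 1, mean = 1/1 ≈ 1.000
  cycle 0 → 1 → 0: weight = 10, length = 2, mean = 10/2 ≈ 5.000
  cycle 1 → 0 → 1: weight = 10, length = 2, mean = 10/2 ≈ 5.000
Minimum mean = 1.000, attained e.g. along the cycle 1 → 1 with weight 1 and length 1. So λ(A) = 1/1 = 1.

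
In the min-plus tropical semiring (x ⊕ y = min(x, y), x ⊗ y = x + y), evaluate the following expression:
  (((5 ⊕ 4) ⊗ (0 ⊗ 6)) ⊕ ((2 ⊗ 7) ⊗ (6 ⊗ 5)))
(((5 ⊕ 4) ⊗ (0 ⊗ 6)) ⊕ ((2 ⊗ 7) ⊗ (6 ⊗ 5))) = 10

Expand innermost to outermost. Recall ⊕ takes the minimum of its arguments and ⊗ takes their sum. Working out the expression (((5 ⊕ 4) ⊗ (0 ⊗ 6)) ⊕ ((2 ⊗ 7) ⊗ (6 ⊗ 5))) gives 10.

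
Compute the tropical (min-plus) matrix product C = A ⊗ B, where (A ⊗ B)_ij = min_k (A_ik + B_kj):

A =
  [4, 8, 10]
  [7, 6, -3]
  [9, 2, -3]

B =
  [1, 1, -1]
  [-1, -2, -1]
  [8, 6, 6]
A ⊗ B =
  [5, 5, 3]
  [5, 3, 3]
  [1, 0, 1]

Apply the min-plus product entry-by-entry:
  C[0][0] = min over k of (A[0][0] + B[0][0] = 4 + 1 = 5, A[0][1] + B[1][0] = 8 + -1 = 7, A[0][2] + B[2][0] = 10 + 8 = 18) = 5 (attained at k = 0)
  C[0][1] = min over k of (A[0][0] + B[0][1] = 4 + 1 = 5, A[0][1] + B[1][1] = 8 + -2 = 6, A[0][2] + B[2][1] = 10 + 6 = 16) = 5 (attained at k = 0)
  C[0][2] = min over k of (A[0][0] + B[0][2] = 4 + -1 = 3, A[0][1] + B[1][2] = 8 + -1 = 7, A[0][2] + B[2][2] = 10 + 6 = 16) = 3 (attained at k = 0)
  C[1][0] = min over k of (A[1][0] + B[0][0] = 7 + 1 = 8, A[1][1] + B[1][0] = 6 + -1 = 5, A[1][2] + B[2][0] = -3 + 8 = 5) = 5 (attained at k = 1)
  C[1][1] = min over k of (A[1][0] + B[0][1] = 7 + 1 = 8, A[1][1] + B[1][1] = 6 + -2 = 4, A[1][2] + B[2][1] = -3 + 6 = 3) = 3 (attained at k = 2)
  C[1][2] = min over k of (A[1][0] + B[0][2] = 7 + -1 = 6, A[1][1] + B[1][2] = 6 + -1 = 5, A[1][2] + B[2][2] = -3 + 6 = 3) = 3 (attained at k = 2)
  C[2][0] = min over k of (A[2][0] + B[0][0] = 9 + 1 = 10, A[2][1] + B[1][0] = 2 + -1 = 1, A[2][2] + B[2][0] = -3 + 8 = 5) = 1 (attained at k = 1)
  C[2][1] = min over k of (A[2][0] + B[0][1] = 9 + 1 = 10, A[2][1] + B[1][1] = 2 + -2 = 0, A[2][2] + B[2][1] = -3 + 6 = 3) = 0 (attained at k = 1)
  C[2][2] = min over k of (A[2][0] + B[0][2] = 9 + -1 = 8, A[2][1] + B[1][2] = 2 + -1 = 1, A[2][2] + B[2][2] = -3 + 6 = 3) = 1 (attained at k = 1)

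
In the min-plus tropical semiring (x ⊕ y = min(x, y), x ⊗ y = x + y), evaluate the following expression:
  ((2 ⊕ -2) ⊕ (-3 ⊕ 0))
((2 ⊕ -2) ⊕ (-3 ⊕ 0)) = -3

Expand innermost to outermost. Recall ⊕ takes the minimum of its arguments and ⊗ takes their sum. Working out the expression ((2 ⊕ -2) ⊕ (-3 ⊕ 0)) gives -3.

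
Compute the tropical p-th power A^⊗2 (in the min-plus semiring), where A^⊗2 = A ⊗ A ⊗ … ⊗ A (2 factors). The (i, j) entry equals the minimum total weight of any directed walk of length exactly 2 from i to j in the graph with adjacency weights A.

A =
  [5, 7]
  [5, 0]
A^⊗2 =
  [10, 7]
  [5, 0]

Each entry (A^⊗2)_ij equals the minimum over all length-2 walks i = v_0 → v_1 → … → v_2 = j of Σ_t A[v_t][v_{t+1}]. For example, for (i, j) = (0, 1) we minimise over 2 possible intermediate vertex sequences; the minimum is 7, attained along the walk 0 → 1 → 1.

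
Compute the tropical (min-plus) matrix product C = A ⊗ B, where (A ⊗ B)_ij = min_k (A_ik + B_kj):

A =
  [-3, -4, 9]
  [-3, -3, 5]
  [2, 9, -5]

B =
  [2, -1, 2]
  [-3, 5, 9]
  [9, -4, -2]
A ⊗ B =
  [-7, -4, -1]
  [-6, -4, -1]
  [4, -9, -7]

Apply the min-plus product entry-by-entry:
  C[0][0] = min over k of (A[0][0] + B[0][0] = -3 + 2 = -1, A[0][1] + B[1][0] = -4 + -3 = -7, A[0][2] + B[2][0] = 9 + 9 = 18) = -7 (attained at k = 1)
  C[0][1] = min over k of (A[0][0] + B[0][1] = -3 + -1 = -4, A[0][1] + B[1][1] = -4 + 5 = 1, A[0][2] + B[2][1] = 9 + -4 = 5) = -4 (attained at k = 0)
  C[0][2] = min over k of (A[0][0] + B[0][2] = -3 + 2 = -1, A[0][1] + B[1][2] = -4 + 9 = 5, A[0][2] + B[2][2] = 9 + -2 = 7) = -1 (attained at k = 0)
  C[1][0] = min over k of (A[1][0] + B[0][0] = -3 + 2 = -1, A[1][1] + B[1][0] = -3 + -3 = -6, A[1][2] + B[2][0] = 5 + 9 = 14) = -6 (attained at k = 1)
  C[1][1] = min over k of (A[1][0] + B[0][1] = -3 + -1 = -4, A[1][1] + B[1][1] = -3 + 5 = 2, A[1][2] + B[2][1] = 5 + -4 = 1) = -4 (attained at k = 0)
  C[1][2] = min over k of (A[1][0] + B[0][2] = -3 + 2 = -1, A[1][1] + B[1][2] = -3 + 9 = 6, A[1][2] + B[2][2] = 5 + -2 = 3) = -1 (attained at k = 0)
  C[2][0] = min over k of (A[2][0] + B[0][0] = 2 + 2 = 4, A[2][1] + B[1][0] = 9 + -3 = 6, A[2][2] + B[2][0] = -5 + 9 = 4) = 4 (attained at k = 0)
  C[2][1] = min over k of (A[2][0] + B[0][1] = 2 + -1 = 1, A[2][1] + B[1][1] = 9 + 5 = 14, A[2][2] + B[2][1] = -5 + -4 = -9) = -9 (attained at k = 2)
  C[2][2] = min over k of (A[2][0] + B[0][2] = 2 + 2 = 4, A[2][1] + B[1][2] = 9 + 9 = 18, A[2][2] + B[2][2] = -5 + -2 = -7) = -7 (attained at k = 2)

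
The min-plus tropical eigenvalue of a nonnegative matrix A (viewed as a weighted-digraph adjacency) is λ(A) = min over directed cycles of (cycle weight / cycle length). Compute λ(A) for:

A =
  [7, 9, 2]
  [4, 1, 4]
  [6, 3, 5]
λ(A) = 1

Enumerate directed cycles and compute their means (weight / length). Sample:
  cycle 0 → 0: weight = 7, length = 1, mean = 7/1 ≈ 7.000
  cycle 1 → 1: weight = 1, length = 1, mean = 1/1 ≈ 1.000
  cycle 2 → 2: weight = 5, length = 1, mean = 5/1 ≈ 5.000
  cycle 0 → 1 → 0: weight = 13, length = 2, mean = 13/2 ≈ 6.500
  cycle 0 → 2 → 0: weight = 8, length = 2, mean = 8/2 ≈ 4.000
  cycle 1 → 0 → 1: weight = 13, length = 2, mean = 13/2 ≈ 6.500
Minimum mean = 1.000, attained e.g. along the cycle 1 → 1 with weight 1 and length 1. So λ(A) = 1/1 = 1.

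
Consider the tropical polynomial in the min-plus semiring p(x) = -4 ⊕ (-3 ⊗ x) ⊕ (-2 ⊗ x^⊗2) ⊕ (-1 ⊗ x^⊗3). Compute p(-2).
p(-2) = -7

A tropical monomial a ⊗ x^⊗i evaluates to a + i · x. Evaluating each term at x = -2:
  Term 0 contributes -4 + 0 · -2 = -4
  Term 1 contributes -3 + 1 · -2 = -5
  Term 2 contributes -2 + 2 · -2 = -6
  Term 3 contributes -1 + 3 · -2 = -7
p(-2) = ⊕ of these = min[-4, -5, -6, -7] = -7.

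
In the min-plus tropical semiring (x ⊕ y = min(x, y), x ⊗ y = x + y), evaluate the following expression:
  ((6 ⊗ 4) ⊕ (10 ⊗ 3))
((6 ⊗ 4) ⊕ (10 ⊗ 3)) = 10

Expand innermost to outermost. Recall ⊕ takes the minimum of its arguments and ⊗ takes their sum. Working out the expression ((6 ⊗ 4) ⊕ (10 ⊗ 3)) gives 10.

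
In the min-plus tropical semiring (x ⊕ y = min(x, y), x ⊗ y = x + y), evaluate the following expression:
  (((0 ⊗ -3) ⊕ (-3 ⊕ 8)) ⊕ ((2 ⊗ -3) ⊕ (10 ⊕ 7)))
(((0 ⊗ -3) ⊕ (-3 ⊕ 8)) ⊕ ((2 ⊗ -3) ⊕ (10 ⊕ 7))) = -3

Expand innermost to outermost. Recall ⊕ takes the minimum of its arguments and ⊗ takes their sum. Working out the expression (((0 ⊗ -3) ⊕ (-3 ⊕ 8)) ⊕ ((2 ⊗ -3) ⊕ (10 ⊕ 7))) gives -3.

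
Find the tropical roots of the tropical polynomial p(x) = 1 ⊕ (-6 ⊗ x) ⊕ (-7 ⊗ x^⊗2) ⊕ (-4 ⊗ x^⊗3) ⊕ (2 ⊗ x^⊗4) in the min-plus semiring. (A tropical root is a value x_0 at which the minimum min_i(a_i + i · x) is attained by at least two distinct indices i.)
Roots: {-6, -3, 1, 7}

Each tropical root is a break point of the lower envelope of the lines y = a_i + i · x (there are 5 lines, with slopes 0, 1, ..., 4). Only the lines that attain the minimum somewhere contribute to roots; other lines are dominated. Here the surviving (envelope) indices are i = 4, i = 3, i = 2, i = 1, i = 0.
Intersections between consecutive envelope lines give the roots: for adjacent envelope indices i < j the intersection is x = (a_i − a_j) / (j − i). Reading off the sorted break points: {-6, -3, 1, 7}.
Verification: at each break x_0, at least two indices attain the minimum of min_i(a_i + i · x_0).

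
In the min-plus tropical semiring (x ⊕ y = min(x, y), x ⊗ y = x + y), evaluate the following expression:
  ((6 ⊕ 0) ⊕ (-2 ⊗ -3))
((6 ⊕ 0) ⊕ (-2 ⊗ -3)) = -5

Expand innermost to outermost. Recall ⊕ takes the minimum of its arguments and ⊗ takes their sum. Working out the expression ((6 ⊕ 0) ⊕ (-2 ⊗ -3)) gives -5.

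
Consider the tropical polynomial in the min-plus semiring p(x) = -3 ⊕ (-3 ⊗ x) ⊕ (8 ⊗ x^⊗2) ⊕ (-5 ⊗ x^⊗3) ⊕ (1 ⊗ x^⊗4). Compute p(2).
p(2) = -3

A tropical monomial a ⊗ x^⊗i evaluates to a + i · x. Evaluating each term at x = 2:
  Term 0 contributes -3 + 0 · 2 = -3
  Term 1 contributes -3 + 1 · 2 = -1
  Term 2 contributes 8 + 2 · 2 = 12
  Term 3 contributes -5 + 3 · 2 = 1
  Term 4 contributes 1 + 4 · 2 = 9
p(2) = ⊕ of these = min[-3, -1, 12, 1, 9] = -3.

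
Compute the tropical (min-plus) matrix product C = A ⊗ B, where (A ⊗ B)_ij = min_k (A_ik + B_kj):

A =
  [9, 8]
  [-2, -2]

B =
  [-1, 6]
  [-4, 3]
A ⊗ B =
  [4, 11]
  [-6, 1]

Apply the min-plus product entry-by-entry:
  C[0][0] = min over k of (A[0][0] + B[0][0] = 9 + -1 = 8, A[0][1] + B[1][0] = 8 + -4 = 4) = 4 (attained at k = 1)
  C[0][1] = min over k of (A[0][0] + B[0][1] = 9 + 6 = 15, A[0][1] + B[1][1] = 8 + 3 = 11) = 11 (attained at k = 1)
  C[1][0] = min over k of (A[1][0] + B[0][0] = -2 + -1 = -3, A[1][1] + B[1][0] = -2 + -4 = -6) = -6 (attained at k = 1)
  C[1][1] = min over k of (A[1][0] + B[0][1] = -2 + 6 = 4, A[1][1] + B[1][1] = -2 + 3 = 1) = 1 (attained at k = 1)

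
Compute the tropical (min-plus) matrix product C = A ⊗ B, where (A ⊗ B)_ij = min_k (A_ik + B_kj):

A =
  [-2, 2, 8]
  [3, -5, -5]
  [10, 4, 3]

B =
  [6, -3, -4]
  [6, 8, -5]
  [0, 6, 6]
A ⊗ B =
  [4, -5, -6]
  [-5, 0, -10]
  [3, 7, -1]

Apply the min-plus product entry-by-entry:
  C[0][0] = min over k of (A[0][0] + B[0][0] = -2 + 6 = 4, A[0][1] + B[1][0] = 2 + 6 = 8, A[0][2] + B[2][0] = 8 + 0 = 8) = 4 (attained at k = 0)
  C[0][1] = min over k of (A[0][0] + B[0][1] = -2 + -3 = -5, A[0][1] + B[1][1] = 2 + 8 = 10, A[0][2] + B[2][1] = 8 + 6 = 14) = -5 (attained at k = 0)
  C[0][2] = min over k of (A[0][0] + B[0][2] = -2 + -4 = -6, A[0][1] + B[1][2] = 2 + -5 = -3, A[0][2] + B[2][2] = 8 + 6 = 14) = -6 (attained at k = 0)
  C[1][0] = min over k of (A[1][0] + B[0][0] = 3 + 6 = 9, A[1][1] + B[1][0] = -5 + 6 = 1, A[1][2] + B[2][0] = -5 + 0 = -5) = -5 (attained at k = 2)
  C[1][1] = min over k of (A[1][0] + B[0][1] = 3 + -3 = 0, A[1][1] + B[1][1] = -5 + 8 = 3, A[1][2] + B[2][1] = -5 + 6 = 1) = 0 (attained at k = 0)
  C[1][2] = min over k of (A[1][0] + B[0][2] = 3 + -4 = -1, A[1][1] + B[1][2] = -5 + -5 = -10, A[1][2] + B[2][2] = -5 + 6 = 1) = -10 (attained at k = 1)
  C[2][0] = min over k of (A[2][0] + B[0][0] = 10 + 6 = 16, A[2][1] + B[1][0] = 4 + 6 = 10, A[2][2] + B[2][0] = 3 + 0 = 3) = 3 (attained at k = 2)
  C[2][1] = min over k of (A[2][0] + B[0][1] = 10 + -3 = 7, A[2][1] + B[1][1] = 4 + 8 = 12, A[2][2] + B[2][1] = 3 + 6 = 9) = 7 (attained at k = 0)
  C[2][2] = min over k of (A[2][0] + B[0][2] = 10 + -4 = 6, A[2][1] + B[1][2] = 4 + -5 = -1, A[2][2] + B[2][2] = 3 + 6 = 9) = -1 (attained at k = 1)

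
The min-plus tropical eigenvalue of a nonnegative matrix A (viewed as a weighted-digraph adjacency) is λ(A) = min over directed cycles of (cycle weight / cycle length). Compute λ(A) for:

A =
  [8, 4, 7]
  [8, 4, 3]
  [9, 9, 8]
λ(A) = 4

Enumerate directed cycles and compute their means (weight / length). Sample:
  cycle 0 → 0: weight = 8, length = 1, mean = 8/1 ≈ 8.000
  cycle 1 → 1: weight = 4, length = 1, mean = 4/1 ≈ 4.000
  cycle 2 → 2: weight = 8, length = 1, mean = 8/1 ≈ 8.000
  cycle 0 → 1 → 0: weight = 12, length = 2, mean = 12/2 ≈ 6.000
  cycle 0 → 2 → 0: weight = 16, length = 2, mean = 16/2 ≈ 8.000
  cycle 1 → 0 → 1: weight = 12, length = 2, mean = 12/2 ≈ 6.000
Minimum mean = 4.000, attained e.g. along the cycle 1 → 1 with weight 4 and length 1. So λ(A) = 4/1 = 4.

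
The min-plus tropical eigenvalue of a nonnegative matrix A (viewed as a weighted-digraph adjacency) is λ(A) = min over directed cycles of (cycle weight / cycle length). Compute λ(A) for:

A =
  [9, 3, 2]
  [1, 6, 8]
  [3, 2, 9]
λ(A) = 5/3

Enumerate directed cycles and compute their means (weight / length). Sample:
  cycle 0 → 0: weight = 9, length = 1, mean = 9/1 ≈ 9.000
  cycle 1 → 1: weight = 6, length = 1, mean = 6/1 ≈ 6.000
  cycle 2 → 2: weight = 9, length = 1, mean = 9/1 ≈ 9.000
  cycle 0 → 1 → 0: weight = 4, length = 2, mean = 4/2 ≈ 2.000
  cycle 0 → 2 → 0: weight = 5, length = 2, mean = 5/2 ≈ 2.500
  cycle 1 → 0 → 1: weight = 4, length = 2, mean = 4/2 ≈ 2.000
Minimum mean = 1.667, attained e.g. along the cycle 0 → 2 → 1 → 0 with weight 5 and length 3. So λ(A) = 5/3 = 5/3.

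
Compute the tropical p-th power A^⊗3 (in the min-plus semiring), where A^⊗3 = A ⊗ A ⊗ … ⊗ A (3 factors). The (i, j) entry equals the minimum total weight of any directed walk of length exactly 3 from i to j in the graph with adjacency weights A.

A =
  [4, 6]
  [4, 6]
A^⊗3 =
  [12, 14]
  [12, 14]

Each entry (A^⊗3)_ij equals the minimum over all length-3 walks i = v_0 → v_1 → … → v_3 = j of Σ_t A[v_t][v_{t+1}]. For example, for (i, j) = (0, 1) we minimise over 4 possible intermediate vertex sequences; the minimum is 14, attained along the walk 0 → 0 → 0 → 1.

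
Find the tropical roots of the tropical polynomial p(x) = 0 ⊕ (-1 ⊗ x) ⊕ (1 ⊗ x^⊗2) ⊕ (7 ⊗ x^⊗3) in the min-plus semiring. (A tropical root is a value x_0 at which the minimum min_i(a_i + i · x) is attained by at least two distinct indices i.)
Roots: {-6, -2, 1}

Each tropical root is a break point of the lower envelope of the lines y = a_i + i · x (there are 4 lines, with slopes 0, 1, ..., 3). Only the lines that attain the minimum somewhere contribute to roots; other lines are dominated. Here the surviving (envelope) indices are i = 3, i = 2, i = 1, i = 0.
Intersections between consecutive envelope lines give the roots: for adjacent envelope indices i < j the intersection is x = (a_i − a_j) / (j − i). Reading off the sorted break points: {-6, -2, 1}.
Verification: at each break x_0, at least two indices attain the minimum of min_i(a_i + i · x_0).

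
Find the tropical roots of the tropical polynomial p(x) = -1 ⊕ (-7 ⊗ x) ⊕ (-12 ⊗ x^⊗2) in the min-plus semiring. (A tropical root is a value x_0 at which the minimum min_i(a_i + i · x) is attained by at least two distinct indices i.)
Roots: {5, 6}

Each tropical root is a break point of the lower envelope of the lines y = a_i + i · x (there are 3 lines, with slopes 0, 1, ..., 2). Only the lines that attain the minimum somewhere contribute to roots; other lines are dominated. Here the surviving (envelope) indices are i = 2, i = 1, i = 0.
Intersections between consecutive envelope lines give the roots: for adjacent envelope indices i < j the intersection is x = (a_i − a_j) / (j − i). Reading off the sorted break points: {5, 6}.
Verification: at each break x_0, at least two indices attain the minimum of min_i(a_i + i · x_0).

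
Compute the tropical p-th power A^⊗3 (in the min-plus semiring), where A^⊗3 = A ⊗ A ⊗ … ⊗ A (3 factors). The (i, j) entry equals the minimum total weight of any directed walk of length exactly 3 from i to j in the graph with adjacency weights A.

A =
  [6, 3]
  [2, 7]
A^⊗3 =
  [11, 8]
  [7, 11]

Each entry (A^⊗3)_ij equals the minimum over all length-3 walks i = v_0 → v_1 → … → v_3 = j of Σ_t A[v_t][v_{t+1}]. For example, for (i, j) = (0, 1) we minimise over 4 possible intermediate vertex sequences; the minimum is 8, attained along the walk 0 → 1 → 0 → 1.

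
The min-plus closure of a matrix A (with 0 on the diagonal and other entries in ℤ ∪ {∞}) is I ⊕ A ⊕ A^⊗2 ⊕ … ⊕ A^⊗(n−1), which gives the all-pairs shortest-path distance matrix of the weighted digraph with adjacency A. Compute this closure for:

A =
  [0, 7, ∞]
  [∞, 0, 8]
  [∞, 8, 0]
Closure =
  [0, 7, 15]
  [∞, 0, 8]
  [∞, 8, 0]

This is the Floyd-Warshall all-pairs shortest-path computation. For each intermediate vertex k = 0, 1, …, 2, update dist[i][j] ← min(dist[i][j], dist[i][k] + dist[k][j]). The final matrix gives, for each (i, j), the minimum total weight of any directed path from i to j (possibly empty when i = j).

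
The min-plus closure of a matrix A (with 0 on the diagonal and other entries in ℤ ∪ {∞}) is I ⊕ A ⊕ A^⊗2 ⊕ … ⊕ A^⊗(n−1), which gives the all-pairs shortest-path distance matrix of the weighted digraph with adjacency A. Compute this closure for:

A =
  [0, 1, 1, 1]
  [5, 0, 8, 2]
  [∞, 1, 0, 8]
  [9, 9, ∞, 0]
Closure =
  [0, 1, 1, 1]
  [5, 0, 6, 2]
  [6, 1, 0, 3]
  [9, 9, 10, 0]

This is the Floyd-Warshall all-pairs shortest-path computation. For each intermediate vertex k = 0, 1, …, 3, update dist[i][j] ← min(dist[i][j], dist[i][k] + dist[k][j]). The final matrix gives, for each (i, j), the minimum total weight of any directed path from i to j (possibly empty when i = j).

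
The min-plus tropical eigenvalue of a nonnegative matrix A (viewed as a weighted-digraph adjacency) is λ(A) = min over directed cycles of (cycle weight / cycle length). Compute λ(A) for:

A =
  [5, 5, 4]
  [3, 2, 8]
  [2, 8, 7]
λ(A) = 2

Enumerate directed cycles and compute their means (weight / length). Sample:
  cycle 0 → 0: weight = 5, length = 1, mean = 5/1 ≈ 5.000
  cycle 1 → 1: weight = 2, length = 1, mean = 2/1 ≈ 2.000
  cycle 2 → 2: weight = 7, length = 1, mean = 7/1 ≈ 7.000
  cycle 0 → 1 → 0: weight = 8, length = 2, mean = 8/2 ≈ 4.000
  cycle 0 → 2 → 0: weight = 6, length = 2, mean = 6/2 ≈ 3.000
  cycle 1 → 0 → 1: weight = 8, length = 2, mean = 8/2 ≈ 4.000
Minimum mean = 2.000, attained e.g. along the cycle 1 → 1 with weight 2 and length 1. So λ(A) = 2/1 = 2.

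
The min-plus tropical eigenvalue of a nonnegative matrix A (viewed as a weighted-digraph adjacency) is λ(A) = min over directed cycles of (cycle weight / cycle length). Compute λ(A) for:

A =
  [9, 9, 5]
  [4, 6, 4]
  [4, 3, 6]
λ(A) = 7/2

Enumerate directed cycles and compute their means (weight / length). Sample:
  cycle 0 → 0: weight = 9, length = 1, mean = 9/1 ≈ 9.000
  cycle 1 → 1: weight = 6, length = 1, mean = 6/1 ≈ 6.000
  cycle 2 → 2: weight = 6, length = 1, mean = 6/1 ≈ 6.000
  cycle 0 → 1 → 0: weight = 13, length = 2, mean = 13/2 ≈ 6.500
  cycle 0 → 2 → 0: weight = 9, length = 2, mean = 9/2 ≈ 4.500
  cycle 1 → 0 → 1: weight = 13, length = 2, mean = 13/2 ≈ 6.500
Minimum mean = 3.500, attained e.g. along the cycle 1 → 2 → 1 with weight 7 and length 2. So λ(A) = 7/2 = 7/2.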